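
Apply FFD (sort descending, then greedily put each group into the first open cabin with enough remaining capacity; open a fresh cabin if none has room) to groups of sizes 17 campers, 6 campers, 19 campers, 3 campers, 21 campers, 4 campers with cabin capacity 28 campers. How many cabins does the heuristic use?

Sorted descending: 21, 19, 17, 6, 4, 3.
  21 → cabin 1 (new)  [load 21/28]
  19 → cabin 2 (new)  [load 19/28]
  17 → cabin 3 (new)  [load 17/28]
  6 → cabin 1  [load 27/28]
  4 → cabin 2  [load 23/28]
  3 → cabin 2  [load 26/28]
3 cabins opened.

3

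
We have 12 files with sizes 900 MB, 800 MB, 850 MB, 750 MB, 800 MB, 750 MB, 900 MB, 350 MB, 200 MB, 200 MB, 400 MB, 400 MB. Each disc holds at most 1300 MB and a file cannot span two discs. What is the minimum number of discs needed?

Total = 900 + 900 + 850 + 800 + 800 + 750 + 750 + 400 + 400 + 350 + 200 + 200 = 7300 MB.
Lower bound: ⌈7300/1300⌉ = 6 discs.
Also, 7 files each exceed 650 MB, and no two of those can share a disc, so at least 7 discs are needed.
A packing using 7 discs:
  disc 1: 900 + 400 = 1300
  disc 2: 900 + 400 = 1300
  disc 3: 850 + 350 = 1200
  disc 4: 800 + 200 + 200 = 1200
  disc 5: 800 = 800
  disc 6: 750 = 750
  disc 7: 750 = 750
This matches the lower bound, so 7 is optimal.

7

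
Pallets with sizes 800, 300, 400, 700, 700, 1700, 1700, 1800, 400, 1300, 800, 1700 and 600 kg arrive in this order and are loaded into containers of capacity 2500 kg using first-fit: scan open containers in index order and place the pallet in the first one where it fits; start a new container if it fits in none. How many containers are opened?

  800 → container 1 (new)  [load 800/2500]
  300 → container 1  [load 1100/2500]
  400 → container 1  [load 1500/2500]
  700 → container 1  [load 2200/2500]
  700 → container 2 (new)  [load 700/2500]
  1700 → container 2  [load 2400/2500]
  1700 → container 3 (new)  [load 1700/2500]
  1800 → container 4 (new)  [load 1800/2500]
  400 → container 3  [load 2100/2500]
  1300 → container 5 (new)  [load 1300/2500]
  800 → container 5  [load 2100/2500]
  1700 → container 6 (new)  [load 1700/2500]
  600 → container 4  [load 2400/2500]
6 containers opened.

6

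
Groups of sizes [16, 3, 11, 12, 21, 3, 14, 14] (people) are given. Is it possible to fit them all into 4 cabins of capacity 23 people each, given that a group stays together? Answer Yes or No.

No

Total = 94 people; ⌈94/23⌉ = 5.
At least 5 cabins are required, but only 4 are allowed.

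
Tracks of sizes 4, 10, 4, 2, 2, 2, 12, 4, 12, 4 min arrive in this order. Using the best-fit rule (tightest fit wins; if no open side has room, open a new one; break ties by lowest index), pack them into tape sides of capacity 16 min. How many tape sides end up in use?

4

  4 → side 1 (new)  [load 4/16]
  10 → side 1  [load 14/16]
  4 → side 2 (new)  [load 4/16]
  2 → side 1  [load 16/16]
  2 → side 2  [load 6/16]
  2 → side 2  [load 8/16]
  12 → side 3 (new)  [load 12/16]
  4 → side 3  [load 16/16]
  12 → side 4 (new)  [load 12/16]
  4 → side 4  [load 16/16]
4 tape sides opened.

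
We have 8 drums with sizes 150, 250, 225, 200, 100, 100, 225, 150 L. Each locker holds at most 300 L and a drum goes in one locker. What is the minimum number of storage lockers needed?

Total = 250 + 225 + 225 + 200 + 150 + 150 + 100 + 100 = 1400 L.
Lower bound: ⌈1400/300⌉ = 5 storage lockers.
A packing using 6 storage lockers:
  locker 1: 250 = 250
  locker 2: 225 = 225
  locker 3: 225 = 225
  locker 4: 200 + 100 = 300
  locker 5: 150 + 150 = 300
  locker 6: 100 = 100
No arrangement into 5 storage lockers stays within capacity, so 6 is optimal.

6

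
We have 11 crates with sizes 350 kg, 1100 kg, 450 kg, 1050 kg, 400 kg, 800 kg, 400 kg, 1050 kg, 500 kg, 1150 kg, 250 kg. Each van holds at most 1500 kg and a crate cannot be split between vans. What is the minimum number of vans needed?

Total = 1150 + 1100 + 1050 + 1050 + 800 + 500 + 450 + 400 + 400 + 350 + 250 = 7500 kg.
Lower bound: ⌈7500/1500⌉ = 5 vans.
A packing using 6 vans:
  van 1: 1150 + 350 = 1500
  van 2: 1100 + 400 = 1500
  van 3: 1050 + 450 = 1500
  van 4: 1050 + 400 = 1450
  van 5: 800 + 500 = 1300
  van 6: 250 = 250
No arrangement into 5 vans stays within capacity, so 6 is optimal.

6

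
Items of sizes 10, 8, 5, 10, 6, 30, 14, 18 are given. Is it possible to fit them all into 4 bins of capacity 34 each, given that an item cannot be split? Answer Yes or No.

A valid assignment using 4 bins:
  bin 1: 30 = 30
  bin 2: 18 + 14 = 32
  bin 3: 10 + 10 + 8 + 6 = 34
  bin 4: 5 = 5
Every load is within 34, so 4 bins suffice.

Yes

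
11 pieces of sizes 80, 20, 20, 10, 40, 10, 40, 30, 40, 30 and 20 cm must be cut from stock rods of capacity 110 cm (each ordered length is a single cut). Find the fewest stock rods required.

4

Total = 80 + 40 + 40 + 40 + 30 + 30 + 20 + 20 + 20 + 10 + 10 = 340 cm.
Lower bound: ⌈340/110⌉ = 4 stock rods.
A packing using 4 stock rods:
  stock rod 1: 80 + 30 = 110
  stock rod 2: 40 + 40 + 30 = 110
  stock rod 3: 40 + 20 + 20 + 20 + 10 = 110
  stock rod 4: 10 = 10
This matches the lower bound, so 4 is optimal.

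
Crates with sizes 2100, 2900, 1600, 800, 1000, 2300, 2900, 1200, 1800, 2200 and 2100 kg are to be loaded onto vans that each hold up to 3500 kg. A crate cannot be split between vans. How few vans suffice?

7

Total = 2900 + 2900 + 2300 + 2200 + 2100 + 2100 + 1800 + 1600 + 1200 + 1000 + 800 = 20900 kg.
Lower bound: ⌈20900/3500⌉ = 6 vans.
Also, 7 crates each exceed 1750 kg, and no two of those can share a van, so at least 7 vans are needed.
A packing using 7 vans:
  van 1: 2900 = 2900
  van 2: 2900 = 2900
  van 3: 2300 + 1200 = 3500
  van 4: 2200 + 1000 = 3200
  van 5: 2100 + 800 = 2900
  van 6: 2100 = 2100
  van 7: 1800 + 1600 = 3400
This matches the lower bound, so 7 is optimal.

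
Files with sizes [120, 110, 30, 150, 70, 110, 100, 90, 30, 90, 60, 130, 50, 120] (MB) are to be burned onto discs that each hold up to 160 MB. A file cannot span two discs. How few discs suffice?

9

Total = 150 + 130 + 120 + 120 + 110 + 110 + 100 + 90 + 90 + 70 + 60 + 50 + 30 + 30 = 1260 MB.
Lower bound: ⌈1260/160⌉ = 8 discs.
Also, 9 files each exceed 80 MB, and no two of those can share a disc, so at least 9 discs are needed.
A packing using 9 discs:
  disc 1: 150 = 150
  disc 2: 130 + 30 = 160
  disc 3: 120 + 30 = 150
  disc 4: 120 = 120
  disc 5: 110 + 50 = 160
  disc 6: 110 = 110
  disc 7: 100 + 60 = 160
  disc 8: 90 + 70 = 160
  disc 9: 90 = 90
This matches the lower bound, so 9 is optimal.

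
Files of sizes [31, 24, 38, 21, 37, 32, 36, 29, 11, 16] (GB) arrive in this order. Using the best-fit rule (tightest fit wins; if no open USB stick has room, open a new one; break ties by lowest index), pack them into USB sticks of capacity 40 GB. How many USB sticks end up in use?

  31 → USB stick 1 (new)  [load 31/40]
  24 → USB stick 2 (new)  [load 24/40]
  38 → USB stick 3 (new)  [load 38/40]
  21 → USB stick 4 (new)  [load 21/40]
  37 → USB stick 5 (new)  [load 37/40]
  32 → USB stick 6 (new)  [load 32/40]
  36 → USB stick 7 (new)  [load 36/40]
  29 → USB stick 8 (new)  [load 29/40]
  11 → USB stick 8  [load 40/40]
  16 → USB stick 2  [load 40/40]
8 USB sticks opened.

8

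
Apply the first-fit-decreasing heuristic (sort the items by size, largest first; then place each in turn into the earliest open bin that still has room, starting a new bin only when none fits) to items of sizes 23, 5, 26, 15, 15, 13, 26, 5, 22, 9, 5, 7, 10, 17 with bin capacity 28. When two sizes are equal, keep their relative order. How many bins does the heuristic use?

8

Sorted descending: 26, 26, 23, 22, 17, 15, 15, 13, 10, 9, 7, 5, 5, 5.
  26 → bin 1 (new)  [load 26/28]
  26 → bin 2 (new)  [load 26/28]
  23 → bin 3 (new)  [load 23/28]
  22 → bin 4 (new)  [load 22/28]
  17 → bin 5 (new)  [load 17/28]
  15 → bin 6 (new)  [load 15/28]
  15 → bin 7 (new)  [load 15/28]
  13 → bin 6  [load 28/28]
  10 → bin 5  [load 27/28]
  9 → bin 7  [load 24/28]
  7 → bin 8 (new)  [load 7/28]
  5 → bin 3  [load 28/28]
  5 → bin 4  [load 27/28]
  5 → bin 8  [load 12/28]
8 bins opened.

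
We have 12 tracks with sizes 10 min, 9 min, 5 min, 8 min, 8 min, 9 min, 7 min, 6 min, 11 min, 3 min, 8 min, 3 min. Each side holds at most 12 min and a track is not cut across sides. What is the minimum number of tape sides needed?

Total = 11 + 10 + 9 + 9 + 8 + 8 + 8 + 7 + 6 + 5 + 3 + 3 = 87 min.
Lower bound: ⌈87/12⌉ = 8 tape sides.
A packing using 9 tape sides:
  side 1: 11 = 11
  side 2: 10 = 10
  side 3: 9 + 3 = 12
  side 4: 9 + 3 = 12
  side 5: 8 = 8
  side 6: 8 = 8
  side 7: 8 = 8
  side 8: 7 + 5 = 12
  side 9: 6 = 6
No arrangement into 8 tape sides stays within capacity, so 9 is optimal.

9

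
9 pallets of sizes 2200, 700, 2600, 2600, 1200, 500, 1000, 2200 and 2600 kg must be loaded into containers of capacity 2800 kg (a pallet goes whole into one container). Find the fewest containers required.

7

Total = 2600 + 2600 + 2600 + 2200 + 2200 + 1200 + 1000 + 700 + 500 = 15600 kg.
Lower bound: ⌈15600/2800⌉ = 6 containers.
A packing using 7 containers:
  container 1: 2600 = 2600
  container 2: 2600 = 2600
  container 3: 2600 = 2600
  container 4: 2200 + 500 = 2700
  container 5: 2200 = 2200
  container 6: 1200 + 1000 = 2200
  container 7: 700 = 700
No arrangement into 6 containers stays within capacity, so 7 is optimal.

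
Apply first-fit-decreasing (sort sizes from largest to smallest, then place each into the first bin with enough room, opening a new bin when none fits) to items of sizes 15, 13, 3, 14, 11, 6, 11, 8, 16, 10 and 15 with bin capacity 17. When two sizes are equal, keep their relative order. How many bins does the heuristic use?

Sorted descending: 16, 15, 15, 14, 13, 11, 11, 10, 8, 6, 3.
  16 → bin 1 (new)  [load 16/17]
  15 → bin 2 (new)  [load 15/17]
  15 → bin 3 (new)  [load 15/17]
  14 → bin 4 (new)  [load 14/17]
  13 → bin 5 (new)  [load 13/17]
  11 → bin 6 (new)  [load 11/17]
  11 → bin 7 (new)  [load 11/17]
  10 → bin 8 (new)  [load 10/17]
  8 → bin 9 (new)  [load 8/17]
  6 → bin 6  [load 17/17]
  3 → bin 4  [load 17/17]
9 bins opened.

9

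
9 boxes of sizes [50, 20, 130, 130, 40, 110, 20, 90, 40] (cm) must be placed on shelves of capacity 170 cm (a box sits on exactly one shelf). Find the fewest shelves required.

4

Total = 130 + 130 + 110 + 90 + 50 + 40 + 40 + 20 + 20 = 630 cm.
Lower bound: ⌈630/170⌉ = 4 shelves.
A packing using 4 shelves:
  shelf 1: 130 + 40 = 170
  shelf 2: 130 + 40 = 170
  shelf 3: 110 + 50 = 160
  shelf 4: 90 + 20 + 20 = 130
This matches the lower bound, so 4 is optimal.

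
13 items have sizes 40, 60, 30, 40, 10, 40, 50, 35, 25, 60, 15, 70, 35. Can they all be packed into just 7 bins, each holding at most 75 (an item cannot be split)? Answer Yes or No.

Yes

A valid assignment using 7 bins:
  bin 1: 70 = 70
  bin 2: 60 + 15 = 75
  bin 3: 60 + 10 = 70
  bin 4: 50 + 25 = 75
  bin 5: 40 + 35 = 75
  bin 6: 40 + 35 = 75
  bin 7: 40 + 30 = 70
Every load is within 75, so 7 bins suffice.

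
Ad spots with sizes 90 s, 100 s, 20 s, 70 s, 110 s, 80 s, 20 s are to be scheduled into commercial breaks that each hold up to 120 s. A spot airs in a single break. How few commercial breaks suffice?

5

Total = 110 + 100 + 90 + 80 + 70 + 20 + 20 = 490 s.
Lower bound: ⌈490/120⌉ = 5 commercial breaks.
A packing using 5 commercial breaks:
  break 1: 110 = 110
  break 2: 100 + 20 = 120
  break 3: 90 + 20 = 110
  break 4: 80 = 80
  break 5: 70 = 70
This matches the lower bound, so 5 is optimal.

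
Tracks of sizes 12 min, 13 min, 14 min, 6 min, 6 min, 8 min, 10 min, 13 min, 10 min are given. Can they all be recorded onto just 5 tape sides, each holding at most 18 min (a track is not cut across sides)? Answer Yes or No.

No

Total = 92 min; ⌈92/18⌉ = 6.
At least 6 tape sides are required, but only 5 are allowed.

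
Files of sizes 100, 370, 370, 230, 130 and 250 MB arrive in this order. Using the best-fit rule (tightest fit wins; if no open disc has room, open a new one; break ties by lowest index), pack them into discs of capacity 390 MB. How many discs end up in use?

4

  100 → disc 1 (new)  [load 100/390]
  370 → disc 2 (new)  [load 370/390]
  370 → disc 3 (new)  [load 370/390]
  230 → disc 1  [load 330/390]
  130 → disc 4 (new)  [load 130/390]
  250 → disc 4  [load 380/390]
4 discs opened.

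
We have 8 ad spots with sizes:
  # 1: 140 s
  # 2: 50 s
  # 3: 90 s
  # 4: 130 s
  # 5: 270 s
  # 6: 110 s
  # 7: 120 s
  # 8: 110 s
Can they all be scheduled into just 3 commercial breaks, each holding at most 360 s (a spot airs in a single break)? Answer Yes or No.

Yes

A valid assignment using 3 commercial breaks:
  break 1: 270 + 90 = 360
  break 2: 140 + 130 + 50 = 320
  break 3: 120 + 110 + 110 = 340
Every load is within 360 s, so 3 commercial breaks suffice.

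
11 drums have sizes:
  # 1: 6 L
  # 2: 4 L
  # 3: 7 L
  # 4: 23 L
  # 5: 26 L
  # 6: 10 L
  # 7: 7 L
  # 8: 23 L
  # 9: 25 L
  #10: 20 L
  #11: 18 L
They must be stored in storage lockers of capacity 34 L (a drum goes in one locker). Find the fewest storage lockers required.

Total = 26 + 25 + 23 + 23 + 20 + 18 + 10 + 7 + 7 + 6 + 4 = 169 L.
Lower bound: ⌈169/34⌉ = 5 storage lockers.
Also, 6 drums each exceed 17 L, and no two of those can share a locker, so at least 6 storage lockers are needed.
A packing using 6 storage lockers:
  locker 1: 26 + 7 = 33
  locker 2: 25 + 7 = 32
  locker 3: 23 + 10 = 33
  locker 4: 23 + 6 + 4 = 33
  locker 5: 20 = 20
  locker 6: 18 = 18
This matches the lower bound, so 6 is optimal.

6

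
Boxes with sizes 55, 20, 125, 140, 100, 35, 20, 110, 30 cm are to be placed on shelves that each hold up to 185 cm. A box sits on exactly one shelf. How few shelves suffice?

Total = 140 + 125 + 110 + 100 + 55 + 35 + 30 + 20 + 20 = 635 cm.
Lower bound: ⌈635/185⌉ = 4 shelves.
A packing using 4 shelves:
  shelf 1: 140 + 35 = 175
  shelf 2: 125 + 55 = 180
  shelf 3: 110 + 30 + 20 + 20 = 180
  shelf 4: 100 = 100
This matches the lower bound, so 4 is optimal.

4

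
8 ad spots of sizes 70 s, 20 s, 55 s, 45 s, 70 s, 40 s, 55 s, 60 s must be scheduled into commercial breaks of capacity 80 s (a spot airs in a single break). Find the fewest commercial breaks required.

7

Total = 70 + 70 + 60 + 55 + 55 + 45 + 40 + 20 = 415 s.
Lower bound: ⌈415/80⌉ = 6 commercial breaks.
A packing using 7 commercial breaks:
  break 1: 70 = 70
  break 2: 70 = 70
  break 3: 60 + 20 = 80
  break 4: 55 = 55
  break 5: 55 = 55
  break 6: 45 = 45
  break 7: 40 = 40
No arrangement into 6 commercial breaks stays within capacity, so 7 is optimal.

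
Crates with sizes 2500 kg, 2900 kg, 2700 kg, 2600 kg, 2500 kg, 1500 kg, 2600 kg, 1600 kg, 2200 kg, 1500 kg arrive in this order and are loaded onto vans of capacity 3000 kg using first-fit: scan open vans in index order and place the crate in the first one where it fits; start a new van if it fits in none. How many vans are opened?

  2500 → van 1 (new)  [load 2500/3000]
  2900 → van 2 (new)  [load 2900/3000]
  2700 → van 3 (new)  [load 2700/3000]
  2600 → van 4 (new)  [load 2600/3000]
  2500 → van 5 (new)  [load 2500/3000]
  1500 → van 6 (new)  [load 1500/3000]
  2600 → van 7 (new)  [load 2600/3000]
  1600 → van 8 (new)  [load 1600/3000]
  2200 → van 9 (new)  [load 2200/3000]
  1500 → van 6  [load 3000/3000]
9 vans opened.

9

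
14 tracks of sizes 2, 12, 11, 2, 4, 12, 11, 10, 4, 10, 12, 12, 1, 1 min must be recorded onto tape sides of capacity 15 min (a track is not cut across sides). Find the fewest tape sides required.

Total = 12 + 12 + 12 + 12 + 11 + 11 + 10 + 10 + 4 + 4 + 2 + 2 + 1 + 1 = 104 min.
Lower bound: ⌈104/15⌉ = 7 tape sides.
Also, 8 tracks each exceed 15/2 min, and no two of those can share a side, so at least 8 tape sides are needed.
A packing using 8 tape sides:
  side 1: 12 + 2 + 1 = 15
  side 2: 12 + 2 + 1 = 15
  side 3: 12 = 12
  side 4: 12 = 12
  side 5: 11 + 4 = 15
  side 6: 11 + 4 = 15
  side 7: 10 = 10
  side 8: 10 = 10
This matches the lower bound, so 8 is optimal.

8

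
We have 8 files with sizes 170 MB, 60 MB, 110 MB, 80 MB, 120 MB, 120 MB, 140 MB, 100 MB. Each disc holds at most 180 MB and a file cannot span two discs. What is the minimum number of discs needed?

6

Total = 170 + 140 + 120 + 120 + 110 + 100 + 80 + 60 = 900 MB.
Lower bound: ⌈900/180⌉ = 5 discs.
Also, 6 files each exceed 90 MB, and no two of those can share a disc, so at least 6 discs are needed.
A packing using 6 discs:
  disc 1: 170 = 170
  disc 2: 140 = 140
  disc 3: 120 + 60 = 180
  disc 4: 120 = 120
  disc 5: 110 = 110
  disc 6: 100 + 80 = 180
This matches the lower bound, so 6 is optimal.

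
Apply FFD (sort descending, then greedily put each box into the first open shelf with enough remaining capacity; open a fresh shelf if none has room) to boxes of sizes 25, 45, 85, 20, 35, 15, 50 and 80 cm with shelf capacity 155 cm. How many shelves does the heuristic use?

Sorted descending: 85, 80, 50, 45, 35, 25, 20, 15.
  85 → shelf 1 (new)  [load 85/155]
  80 → shelf 2 (new)  [load 80/155]
  50 → shelf 1  [load 135/155]
  45 → shelf 2  [load 125/155]
  35 → shelf 3 (new)  [load 35/155]
  25 → shelf 2  [load 150/155]
  20 → shelf 1  [load 155/155]
  15 → shelf 3  [load 50/155]
3 shelves opened.

3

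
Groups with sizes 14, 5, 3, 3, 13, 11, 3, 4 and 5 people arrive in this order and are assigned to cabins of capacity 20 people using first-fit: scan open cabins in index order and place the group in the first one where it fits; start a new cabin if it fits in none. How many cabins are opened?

4

  14 → cabin 1 (new)  [load 14/20]
  5 → cabin 1  [load 19/20]
  3 → cabin 2 (new)  [load 3/20]
  3 → cabin 2  [load 6/20]
  13 → cabin 2  [load 19/20]
  11 → cabin 3 (new)  [load 11/20]
  3 → cabin 3  [load 14/20]
  4 → cabin 3  [load 18/20]
  5 → cabin 4 (new)  [load 5/20]
4 cabins opened.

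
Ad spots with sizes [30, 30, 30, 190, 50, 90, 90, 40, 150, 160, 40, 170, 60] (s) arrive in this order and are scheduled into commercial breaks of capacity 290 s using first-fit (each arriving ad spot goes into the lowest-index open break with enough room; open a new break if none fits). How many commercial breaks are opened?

  30 → break 1 (new)  [load 30/290]
  30 → break 1  [load 60/290]
  30 → break 1  [load 90/290]
  190 → break 1  [load 280/290]
  50 → break 2 (new)  [load 50/290]
  90 → break 2  [load 140/290]
  90 → break 2  [load 230/290]
  40 → break 2  [load 270/290]
  150 → break 3 (new)  [load 150/290]
  160 → break 4 (new)  [load 160/290]
  40 → break 3  [load 190/290]
  170 → break 5 (new)  [load 170/290]
  60 → break 3  [load 250/290]
5 commercial breaks opened.

5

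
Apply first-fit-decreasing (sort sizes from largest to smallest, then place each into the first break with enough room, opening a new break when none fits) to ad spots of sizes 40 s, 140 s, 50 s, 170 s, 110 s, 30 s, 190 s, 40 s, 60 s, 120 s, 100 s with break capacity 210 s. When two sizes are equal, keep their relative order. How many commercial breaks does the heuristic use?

Sorted descending: 190, 170, 140, 120, 110, 100, 60, 50, 40, 40, 30.
  190 → break 1 (new)  [load 190/210]
  170 → break 2 (new)  [load 170/210]
  140 → break 3 (new)  [load 140/210]
  120 → break 4 (new)  [load 120/210]
  110 → break 5 (new)  [load 110/210]
  100 → break 5  [load 210/210]
  60 → break 3  [load 200/210]
  50 → break 4  [load 170/210]
  40 → break 2  [load 210/210]
  40 → break 4  [load 210/210]
  30 → break 6 (new)  [load 30/210]
6 commercial breaks opened.

6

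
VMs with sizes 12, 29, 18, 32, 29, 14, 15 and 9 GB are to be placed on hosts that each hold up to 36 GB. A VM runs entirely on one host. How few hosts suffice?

5

Total = 32 + 29 + 29 + 18 + 15 + 14 + 12 + 9 = 158 GB.
Lower bound: ⌈158/36⌉ = 5 hosts.
A packing using 5 hosts:
  host 1: 32 = 32
  host 2: 29 = 29
  host 3: 29 = 29
  host 4: 18 + 15 = 33
  host 5: 14 + 12 + 9 = 35
This matches the lower bound, so 5 is optimal.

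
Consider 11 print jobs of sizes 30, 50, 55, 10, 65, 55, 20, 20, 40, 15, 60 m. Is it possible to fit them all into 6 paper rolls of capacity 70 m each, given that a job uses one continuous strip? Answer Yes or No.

Total = 420 m; ⌈420/70⌉ = 6.
The bound of 6 does not rule out 6, but exhaustive search shows no assignment into 6 paper rolls of capacity 70 m exists — the minimum is 7.

No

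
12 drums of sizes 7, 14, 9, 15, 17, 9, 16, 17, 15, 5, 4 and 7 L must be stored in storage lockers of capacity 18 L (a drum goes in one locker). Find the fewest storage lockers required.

Total = 17 + 17 + 16 + 15 + 15 + 14 + 9 + 9 + 7 + 7 + 5 + 4 = 135 L.
Lower bound: ⌈135/18⌉ = 8 storage lockers.
A packing using 9 storage lockers:
  locker 1: 17 = 17
  locker 2: 17 = 17
  locker 3: 16 = 16
  locker 4: 15 = 15
  locker 5: 15 = 15
  locker 6: 14 + 4 = 18
  locker 7: 9 + 9 = 18
  locker 8: 7 + 7 = 14
  locker 9: 5 = 5
No arrangement into 8 storage lockers stays within capacity, so 9 is optimal.

9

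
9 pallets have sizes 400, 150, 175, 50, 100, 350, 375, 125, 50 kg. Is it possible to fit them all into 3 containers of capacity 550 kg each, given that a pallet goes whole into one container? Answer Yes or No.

No

Total = 1775 kg; ⌈1775/550⌉ = 4.
At least 4 containers are required, but only 3 are allowed.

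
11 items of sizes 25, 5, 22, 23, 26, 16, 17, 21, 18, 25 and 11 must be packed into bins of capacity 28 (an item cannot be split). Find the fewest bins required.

9

Total = 26 + 25 + 25 + 23 + 22 + 21 + 18 + 17 + 16 + 11 + 5 = 209.
Lower bound: ⌈209/28⌉ = 8 bins.
Also, 9 items each exceed 14, and no two of those can share a bin, so at least 9 bins are needed.
A packing using 9 bins:
  bin 1: 26 = 26
  bin 2: 25 = 25
  bin 3: 25 = 25
  bin 4: 23 + 5 = 28
  bin 5: 22 = 22
  bin 6: 21 = 21
  bin 7: 18 = 18
  bin 8: 17 + 11 = 28
  bin 9: 16 = 16
This matches the lower bound, so 9 is optimal.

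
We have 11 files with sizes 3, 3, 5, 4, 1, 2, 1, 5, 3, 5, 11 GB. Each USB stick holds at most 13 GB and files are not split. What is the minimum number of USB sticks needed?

Total = 11 + 5 + 5 + 5 + 4 + 3 + 3 + 3 + 2 + 1 + 1 = 43 GB.
Lower bound: ⌈43/13⌉ = 4 USB sticks.
A packing using 4 USB sticks:
  USB stick 1: 11 + 2 = 13
  USB stick 2: 5 + 5 + 3 = 13
  USB stick 3: 5 + 4 + 3 + 1 = 13
  USB stick 4: 3 + 1 = 4
This matches the lower bound, so 4 is optimal.

4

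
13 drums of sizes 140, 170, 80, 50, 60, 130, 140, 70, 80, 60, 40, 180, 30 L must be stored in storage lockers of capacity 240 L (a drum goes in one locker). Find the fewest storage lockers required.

Total = 180 + 170 + 140 + 140 + 130 + 80 + 80 + 70 + 60 + 60 + 50 + 40 + 30 = 1230 L.
Lower bound: ⌈1230/240⌉ = 6 storage lockers.
A packing using 6 storage lockers:
  locker 1: 180 + 60 = 240
  locker 2: 170 + 70 = 240
  locker 3: 140 + 80 = 220
  locker 4: 140 + 80 = 220
  locker 5: 130 + 60 + 50 = 240
  locker 6: 40 + 30 = 70
This matches the lower bound, so 6 is optimal.

6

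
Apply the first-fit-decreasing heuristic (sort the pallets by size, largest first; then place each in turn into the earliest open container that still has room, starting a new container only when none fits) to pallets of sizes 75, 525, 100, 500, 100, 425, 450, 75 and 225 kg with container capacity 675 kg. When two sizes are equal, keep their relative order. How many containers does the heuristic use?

Sorted descending: 525, 500, 450, 425, 225, 100, 100, 75, 75.
  525 → container 1 (new)  [load 525/675]
  500 → container 2 (new)  [load 500/675]
  450 → container 3 (new)  [load 450/675]
  425 → container 4 (new)  [load 425/675]
  225 → container 3  [load 675/675]
  100 → container 1  [load 625/675]
  100 → container 2  [load 600/675]
  75 → container 2  [load 675/675]
  75 → container 4  [load 500/675]
4 containers opened.

4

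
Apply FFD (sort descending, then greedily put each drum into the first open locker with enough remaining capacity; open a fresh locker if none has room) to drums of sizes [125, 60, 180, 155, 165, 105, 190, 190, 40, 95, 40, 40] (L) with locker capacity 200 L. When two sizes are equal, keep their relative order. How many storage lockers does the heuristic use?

Sorted descending: 190, 190, 180, 165, 155, 125, 105, 95, 60, 40, 40, 40.
  190 → locker 1 (new)  [load 190/200]
  190 → locker 2 (new)  [load 190/200]
  180 → locker 3 (new)  [load 180/200]
  165 → locker 4 (new)  [load 165/200]
  155 → locker 5 (new)  [load 155/200]
  125 → locker 6 (new)  [load 125/200]
  105 → locker 7 (new)  [load 105/200]
  95 → locker 7  [load 200/200]
  60 → locker 6  [load 185/200]
  40 → locker 5  [load 195/200]
  40 → locker 8 (new)  [load 40/200]
  40 → locker 8  [load 80/200]
8 storage lockers opened.

8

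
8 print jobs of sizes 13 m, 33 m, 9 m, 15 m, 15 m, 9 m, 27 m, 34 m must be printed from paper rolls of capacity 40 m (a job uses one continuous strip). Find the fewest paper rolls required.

Total = 34 + 33 + 27 + 15 + 15 + 13 + 9 + 9 = 155 m.
Lower bound: ⌈155/40⌉ = 4 paper rolls.
A packing using 5 paper rolls:
  roll 1: 34 = 34
  roll 2: 33 = 33
  roll 3: 27 + 13 = 40
  roll 4: 15 + 15 + 9 = 39
  roll 5: 9 = 9
No arrangement into 4 paper rolls stays within capacity, so 5 is optimal.

5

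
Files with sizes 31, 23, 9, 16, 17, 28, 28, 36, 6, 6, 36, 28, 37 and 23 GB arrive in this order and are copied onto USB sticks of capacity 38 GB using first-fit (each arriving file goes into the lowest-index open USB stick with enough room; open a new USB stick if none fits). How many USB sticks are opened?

  31 → USB stick 1 (new)  [load 31/38]
  23 → USB stick 2 (new)  [load 23/38]
  9 → USB stick 2  [load 32/38]
  16 → USB stick 3 (new)  [load 16/38]
  17 → USB stick 3  [load 33/38]
  28 → USB stick 4 (new)  [load 28/38]
  28 → USB stick 5 (new)  [load 28/38]
  36 → USB stick 6 (new)  [load 36/38]
  6 → USB stick 1  [load 37/38]
  6 → USB stick 2  [load 38/38]
  36 → USB stick 7 (new)  [load 36/38]
  28 → USB stick 8 (new)  [load 28/38]
  37 → USB stick 9 (new)  [load 37/38]
  23 → USB stick 10 (new)  [load 23/38]
10 USB sticks opened.

10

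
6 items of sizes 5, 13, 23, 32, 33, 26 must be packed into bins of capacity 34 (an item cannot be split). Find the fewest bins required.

Total = 33 + 32 + 26 + 23 + 13 + 5 = 132.
Lower bound: ⌈132/34⌉ = 4 bins.
A packing using 5 bins:
  bin 1: 33 = 33
  bin 2: 32 = 32
  bin 3: 26 + 5 = 31
  bin 4: 23 = 23
  bin 5: 13 = 13
No arrangement into 4 bins stays within capacity, so 5 is optimal.

5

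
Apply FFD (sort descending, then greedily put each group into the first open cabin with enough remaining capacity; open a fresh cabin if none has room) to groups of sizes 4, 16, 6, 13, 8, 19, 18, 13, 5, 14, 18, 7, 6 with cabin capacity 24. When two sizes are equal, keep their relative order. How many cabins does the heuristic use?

7

Sorted descending: 19, 18, 18, 16, 14, 13, 13, 8, 7, 6, 6, 5, 4.
  19 → cabin 1 (new)  [load 19/24]
  18 → cabin 2 (new)  [load 18/24]
  18 → cabin 3 (new)  [load 18/24]
  16 → cabin 4 (new)  [load 16/24]
  14 → cabin 5 (new)  [load 14/24]
  13 → cabin 6 (new)  [load 13/24]
  13 → cabin 7 (new)  [load 13/24]
  8 → cabin 4  [load 24/24]
  7 → cabin 5  [load 21/24]
  6 → cabin 2  [load 24/24]
  6 → cabin 3  [load 24/24]
  5 → cabin 1  [load 24/24]
  4 → cabin 6  [load 17/24]
7 cabins opened.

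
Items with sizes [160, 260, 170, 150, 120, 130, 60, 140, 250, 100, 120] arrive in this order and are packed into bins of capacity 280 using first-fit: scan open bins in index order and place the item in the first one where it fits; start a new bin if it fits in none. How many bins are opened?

7

  160 → bin 1 (new)  [load 160/280]
  260 → bin 2 (new)  [load 260/280]
  170 → bin 3 (new)  [load 170/280]
  150 → bin 4 (new)  [load 150/280]
  120 → bin 1  [load 280/280]
  130 → bin 4  [load 280/280]
  60 → bin 3  [load 230/280]
  140 → bin 5 (new)  [load 140/280]
  250 → bin 6 (new)  [load 250/280]
  100 → bin 5  [load 240/280]
  120 → bin 7 (new)  [load 120/280]
7 bins opened.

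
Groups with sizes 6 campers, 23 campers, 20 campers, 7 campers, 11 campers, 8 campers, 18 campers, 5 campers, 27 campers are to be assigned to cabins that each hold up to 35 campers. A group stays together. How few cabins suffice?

Total = 27 + 23 + 20 + 18 + 11 + 8 + 7 + 6 + 5 = 125 campers.
Lower bound: ⌈125/35⌉ = 4 cabins.
A packing using 4 cabins:
  cabin 1: 27 + 8 = 35
  cabin 2: 23 + 11 = 34
  cabin 3: 20 + 7 + 6 = 33
  cabin 4: 18 + 5 = 23
This matches the lower bound, so 4 is optimal.

4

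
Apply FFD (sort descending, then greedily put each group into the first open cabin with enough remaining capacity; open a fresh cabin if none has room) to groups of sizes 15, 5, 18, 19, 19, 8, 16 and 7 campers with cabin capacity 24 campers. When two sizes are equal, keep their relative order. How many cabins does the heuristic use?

5

Sorted descending: 19, 19, 18, 16, 15, 8, 7, 5.
  19 → cabin 1 (new)  [load 19/24]
  19 → cabin 2 (new)  [load 19/24]
  18 → cabin 3 (new)  [load 18/24]
  16 → cabin 4 (new)  [load 16/24]
  15 → cabin 5 (new)  [load 15/24]
  8 → cabin 4  [load 24/24]
  7 → cabin 5  [load 22/24]
  5 → cabin 1  [load 24/24]
5 cabins opened.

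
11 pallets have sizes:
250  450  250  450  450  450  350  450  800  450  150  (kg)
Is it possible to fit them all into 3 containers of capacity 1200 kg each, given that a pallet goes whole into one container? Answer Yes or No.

Total = 4500 kg; ⌈4500/1200⌉ = 4.
At least 4 containers are required, but only 3 are allowed.

No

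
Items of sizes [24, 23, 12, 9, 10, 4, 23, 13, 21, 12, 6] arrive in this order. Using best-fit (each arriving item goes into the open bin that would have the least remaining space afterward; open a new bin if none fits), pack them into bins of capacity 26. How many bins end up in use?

7

  24 → bin 1 (new)  [load 24/26]
  23 → bin 2 (new)  [load 23/26]
  12 → bin 3 (new)  [load 12/26]
  9 → bin 3  [load 21/26]
  10 → bin 4 (new)  [load 10/26]
  4 → bin 3  [load 25/26]
  23 → bin 5 (new)  [load 23/26]
  13 → bin 4  [load 23/26]
  21 → bin 6 (new)  [load 21/26]
  12 → bin 7 (new)  [load 12/26]
  6 → bin 7  [load 18/26]
7 bins opened.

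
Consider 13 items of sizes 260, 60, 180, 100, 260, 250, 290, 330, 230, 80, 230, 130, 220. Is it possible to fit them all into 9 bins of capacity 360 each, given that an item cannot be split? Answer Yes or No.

A valid assignment using 9 bins:
  bin 1: 330 = 330
  bin 2: 290 + 60 = 350
  bin 3: 260 + 100 = 360
  bin 4: 260 + 80 = 340
  bin 5: 250 = 250
  bin 6: 230 + 130 = 360
  bin 7: 230 = 230
  bin 8: 220 = 220
  bin 9: 180 = 180
Every load is within 360, so 9 bins suffice.

Yes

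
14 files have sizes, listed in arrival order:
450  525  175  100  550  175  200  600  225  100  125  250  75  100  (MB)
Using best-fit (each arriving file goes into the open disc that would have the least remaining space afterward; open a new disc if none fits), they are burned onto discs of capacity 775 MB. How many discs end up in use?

  450 → disc 1 (new)  [load 450/775]
  525 → disc 2 (new)  [load 525/775]
  175 → disc 2  [load 700/775]
  100 → disc 1  [load 550/775]
  550 → disc 3 (new)  [load 550/775]
  175 → disc 1  [load 725/775]
  200 → disc 3  [load 750/775]
  600 → disc 4 (new)  [load 600/775]
  225 → disc 5 (new)  [load 225/775]
  100 → disc 4  [load 700/775]
  125 → disc 5  [load 350/775]
  250 → disc 5  [load 600/775]
  75 → disc 2  [load 775/775]
  100 → disc 5  [load 700/775]
5 discs opened.

5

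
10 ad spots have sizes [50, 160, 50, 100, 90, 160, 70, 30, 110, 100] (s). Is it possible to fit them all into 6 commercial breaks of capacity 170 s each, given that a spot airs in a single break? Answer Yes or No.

A valid assignment using 6 commercial breaks:
  break 1: 160 = 160
  break 2: 160 = 160
  break 3: 110 + 50 = 160
  break 4: 100 + 70 = 170
  break 5: 100 + 50 = 150
  break 6: 90 + 30 = 120
Every load is within 170 s, so 6 commercial breaks suffice.

Yes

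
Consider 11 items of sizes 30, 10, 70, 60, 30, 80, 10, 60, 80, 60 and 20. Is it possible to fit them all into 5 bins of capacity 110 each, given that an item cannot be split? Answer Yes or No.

No

Total = 510; ⌈510/110⌉ = 5.
6 items each exceed half the capacity and cannot share a bin, forcing at least 6 bins.
At least 6 bins are required, but only 5 are allowed.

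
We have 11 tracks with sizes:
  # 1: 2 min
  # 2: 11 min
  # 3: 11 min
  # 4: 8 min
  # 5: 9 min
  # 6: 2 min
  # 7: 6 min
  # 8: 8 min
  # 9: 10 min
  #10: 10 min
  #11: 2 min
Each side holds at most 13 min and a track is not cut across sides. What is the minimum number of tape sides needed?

8

Total = 11 + 11 + 10 + 10 + 9 + 8 + 8 + 6 + 2 + 2 + 2 = 79 min.
Lower bound: ⌈79/13⌉ = 7 tape sides.
A packing using 8 tape sides:
  side 1: 11 + 2 = 13
  side 2: 11 + 2 = 13
  side 3: 10 + 2 = 12
  side 4: 10 = 10
  side 5: 9 = 9
  side 6: 8 = 8
  side 7: 8 = 8
  side 8: 6 = 6
No arrangement into 7 tape sides stays within capacity, so 8 is optimal.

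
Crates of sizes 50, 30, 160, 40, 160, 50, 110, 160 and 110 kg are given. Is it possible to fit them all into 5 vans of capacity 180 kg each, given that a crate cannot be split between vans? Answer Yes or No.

Total = 870 kg; ⌈870/180⌉ = 5.
The bound of 5 does not rule out 5, but exhaustive search shows no assignment into 5 vans of capacity 180 kg exists — the minimum is 6.

No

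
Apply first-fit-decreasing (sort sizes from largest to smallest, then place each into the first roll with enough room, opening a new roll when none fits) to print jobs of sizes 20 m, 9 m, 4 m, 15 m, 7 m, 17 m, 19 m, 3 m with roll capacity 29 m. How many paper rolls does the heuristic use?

4

Sorted descending: 20, 19, 17, 15, 9, 7, 4, 3.
  20 → roll 1 (new)  [load 20/29]
  19 → roll 2 (new)  [load 19/29]
  17 → roll 3 (new)  [load 17/29]
  15 → roll 4 (new)  [load 15/29]
  9 → roll 1  [load 29/29]
  7 → roll 2  [load 26/29]
  4 → roll 3  [load 21/29]
  3 → roll 2  [load 29/29]
4 paper rolls opened.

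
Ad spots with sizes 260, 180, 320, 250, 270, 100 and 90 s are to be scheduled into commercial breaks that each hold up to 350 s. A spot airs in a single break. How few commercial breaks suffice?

Total = 320 + 270 + 260 + 250 + 180 + 100 + 90 = 1470 s.
Lower bound: ⌈1470/350⌉ = 5 commercial breaks.
A packing using 5 commercial breaks:
  break 1: 320 = 320
  break 2: 270 = 270
  break 3: 260 + 90 = 350
  break 4: 250 + 100 = 350
  break 5: 180 = 180
This matches the lower bound, so 5 is optimal.

5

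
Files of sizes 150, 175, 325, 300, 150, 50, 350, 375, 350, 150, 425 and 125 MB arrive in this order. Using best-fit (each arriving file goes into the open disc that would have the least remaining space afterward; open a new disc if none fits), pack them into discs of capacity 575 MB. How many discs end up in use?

7

  150 → disc 1 (new)  [load 150/575]
  175 → disc 1  [load 325/575]
  325 → disc 2 (new)  [load 325/575]
  300 → disc 3 (new)  [load 300/575]
  150 → disc 1  [load 475/575]
  50 → disc 1  [load 525/575]
  350 → disc 4 (new)  [load 350/575]
  375 → disc 5 (new)  [load 375/575]
  350 → disc 6 (new)  [load 350/575]
  150 → disc 5  [load 525/575]
  425 → disc 7 (new)  [load 425/575]
  125 → disc 7  [load 550/575]
7 discs opened.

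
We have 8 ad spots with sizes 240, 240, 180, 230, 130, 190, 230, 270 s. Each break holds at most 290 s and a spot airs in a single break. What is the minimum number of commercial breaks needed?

8

Total = 270 + 240 + 240 + 230 + 230 + 190 + 180 + 130 = 1710 s.
Lower bound: ⌈1710/290⌉ = 6 commercial breaks.
Also, 7 ad spots each exceed 145 s, and no two of those can share a break, so at least 7 commercial breaks are needed.
A packing using 8 commercial breaks:
  break 1: 270 = 270
  break 2: 240 = 240
  break 3: 240 = 240
  break 4: 230 = 230
  break 5: 230 = 230
  break 6: 190 = 190
  break 7: 180 = 180
  break 8: 130 = 130
No arrangement into 7 commercial breaks stays within capacity, so 8 is optimal.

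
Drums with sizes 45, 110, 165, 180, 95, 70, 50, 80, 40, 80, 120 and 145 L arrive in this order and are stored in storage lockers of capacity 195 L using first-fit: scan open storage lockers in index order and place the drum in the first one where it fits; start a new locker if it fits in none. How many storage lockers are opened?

  45 → locker 1 (new)  [load 45/195]
  110 → locker 1  [load 155/195]
  165 → locker 2 (new)  [load 165/195]
  180 → locker 3 (new)  [load 180/195]
  95 → locker 4 (new)  [load 95/195]
  70 → locker 4  [load 165/195]
  50 → locker 5 (new)  [load 50/195]
  80 → locker 5  [load 130/195]
  40 → locker 1  [load 195/195]
  80 → locker 6 (new)  [load 80/195]
  120 → locker 7 (new)  [load 120/195]
  145 → locker 8 (new)  [load 145/195]
8 storage lockers opened.

8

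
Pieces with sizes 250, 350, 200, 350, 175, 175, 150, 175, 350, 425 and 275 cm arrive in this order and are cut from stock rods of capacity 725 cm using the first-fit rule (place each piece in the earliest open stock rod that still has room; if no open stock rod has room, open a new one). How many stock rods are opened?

  250 → stock rod 1 (new)  [load 250/725]
  350 → stock rod 1  [load 600/725]
  200 → stock rod 2 (new)  [load 200/725]
  350 → stock rod 2  [load 550/725]
  175 → stock rod 2  [load 725/725]
  175 → stock rod 3 (new)  [load 175/725]
  150 → stock rod 3  [load 325/725]
  175 → stock rod 3  [load 500/725]
  350 → stock rod 4 (new)  [load 350/725]
  425 → stock rod 5 (new)  [load 425/725]
  275 → stock rod 4  [load 625/725]
5 stock rods opened.

5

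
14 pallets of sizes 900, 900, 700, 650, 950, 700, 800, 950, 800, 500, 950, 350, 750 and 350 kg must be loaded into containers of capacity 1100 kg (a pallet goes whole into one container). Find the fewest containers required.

12

Total = 950 + 950 + 950 + 900 + 900 + 800 + 800 + 750 + 700 + 700 + 650 + 500 + 350 + 350 = 10250 kg.
Lower bound: ⌈10250/1100⌉ = 10 containers.
Also, 11 pallets each exceed 550 kg, and no two of those can share a container, so at least 11 containers are needed.
A packing using 12 containers:
  container 1: 950 = 950
  container 2: 950 = 950
  container 3: 950 = 950
  container 4: 900 = 900
  container 5: 900 = 900
  container 6: 800 = 800
  container 7: 800 = 800
  container 8: 750 + 350 = 1100
  container 9: 700 + 350 = 1050
  container 10: 700 = 700
  container 11: 650 = 650
  container 12: 500 = 500
No arrangement into 11 containers stays within capacity, so 12 is optimal.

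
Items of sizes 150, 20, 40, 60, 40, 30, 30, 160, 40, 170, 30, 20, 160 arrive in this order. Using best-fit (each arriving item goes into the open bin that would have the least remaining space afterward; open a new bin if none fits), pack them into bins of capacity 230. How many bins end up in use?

  150 → bin 1 (new)  [load 150/230]
  20 → bin 1  [load 170/230]
  40 → bin 1  [load 210/230]
  60 → bin 2 (new)  [load 60/230]
  40 → bin 2  [load 100/230]
  30 → bin 2  [load 130/230]
  30 → bin 2  [load 160/230]
  160 → bin 3 (new)  [load 160/230]
  40 → bin 2  [load 200/230]
  170 → bin 4 (new)  [load 170/230]
  30 → bin 2  [load 230/230]
  20 → bin 1  [load 230/230]
  160 → bin 5 (new)  [load 160/230]
5 bins opened.

5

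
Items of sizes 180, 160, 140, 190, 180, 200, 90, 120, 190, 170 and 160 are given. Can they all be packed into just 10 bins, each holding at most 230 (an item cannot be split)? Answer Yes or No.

Yes

A valid assignment using 10 bins:
  bin 1: 200 = 200
  bin 2: 190 = 190
  bin 3: 190 = 190
  bin 4: 180 = 180
  bin 5: 180 = 180
  bin 6: 170 = 170
  bin 7: 160 = 160
  bin 8: 160 = 160
  bin 9: 140 + 90 = 230
  bin 10: 120 = 120
Every load is within 230, so 10 bins suffice.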